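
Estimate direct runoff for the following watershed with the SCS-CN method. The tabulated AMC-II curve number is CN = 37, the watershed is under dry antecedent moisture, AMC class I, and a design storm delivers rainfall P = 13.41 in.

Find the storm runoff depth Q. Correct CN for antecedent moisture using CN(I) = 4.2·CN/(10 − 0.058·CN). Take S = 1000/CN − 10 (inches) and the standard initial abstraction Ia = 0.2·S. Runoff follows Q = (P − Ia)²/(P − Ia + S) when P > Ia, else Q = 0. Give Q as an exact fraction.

CN(I) from CN(II)=37: (4.2·37)/(10 − 0.058·37) = 3700/187 ≈ 19.786
Retention S: 1000/CN − 10 with CN=19.786 → S = 1500/37 ≈ 40.541 in
Ia = 0.2S: 0.2·40.541 = 8.108 in (exactly 300/37)
Since P=13.410 > Ia=8.108: effective rainfall P−Ia = 19617/3700 in
Q: (19617/3700)² ÷ (169617/3700) = 128275563/209194300 in (≈ 0.613 in)

Q = 128275563/209194300 in ≈ 0.613 in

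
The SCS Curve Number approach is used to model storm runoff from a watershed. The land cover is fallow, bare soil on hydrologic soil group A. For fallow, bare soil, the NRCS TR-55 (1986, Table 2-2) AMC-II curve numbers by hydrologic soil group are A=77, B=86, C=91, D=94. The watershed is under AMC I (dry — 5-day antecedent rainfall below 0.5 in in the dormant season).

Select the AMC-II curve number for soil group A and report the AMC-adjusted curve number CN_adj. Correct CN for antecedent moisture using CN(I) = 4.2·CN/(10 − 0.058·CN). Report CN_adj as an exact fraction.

NRCS table: fallow, bare soil, soil group A → CN(II) = 77
Adjust CN=77 to AMC I: 4.2·77/(10 − 0.058·77) → (1617/5) ÷ (2767/500) = 161700/2767 ≈ 58.439

CN_adj = 161700/2767 ≈ 58.439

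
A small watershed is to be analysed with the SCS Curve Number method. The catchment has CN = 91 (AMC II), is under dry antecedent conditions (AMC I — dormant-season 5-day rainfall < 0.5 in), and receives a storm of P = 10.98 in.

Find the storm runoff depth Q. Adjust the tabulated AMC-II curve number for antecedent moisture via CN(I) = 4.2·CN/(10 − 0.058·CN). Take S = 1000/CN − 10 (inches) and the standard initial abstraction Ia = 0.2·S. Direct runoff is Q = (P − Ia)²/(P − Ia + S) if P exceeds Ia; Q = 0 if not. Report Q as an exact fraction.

Q = 37344264123/4349786350 in ≈ 8.585 in

CN(I) from CN(II)=91: (4.2·91)/(10 − 0.058·91) = 63700/787 ≈ 80.940
Max retention: S = 1000/(63700/787) − 10 = 1500/637 in (≈ 2.355 in)
Ia = 0.2·(1500/637) = 300/637 in ≈ 0.471 in
Since P=10.980 > Ia=0.471: effective rainfall P−Ia = 334713/31850 in
Q = (334713/31850)²/((334713/31850) + 1500/637) = (112032792369/1014422500)/(409713/31850) = 37344264123/4349786350 in ≈ 8.585 in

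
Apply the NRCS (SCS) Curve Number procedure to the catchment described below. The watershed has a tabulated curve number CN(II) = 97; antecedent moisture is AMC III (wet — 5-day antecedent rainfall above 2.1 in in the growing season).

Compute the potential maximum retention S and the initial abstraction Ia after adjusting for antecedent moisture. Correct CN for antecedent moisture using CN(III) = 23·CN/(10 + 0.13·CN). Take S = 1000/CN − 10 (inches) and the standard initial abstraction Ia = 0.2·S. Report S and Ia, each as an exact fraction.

S = 300/2231 in ≈ 0.134 in; Ia = 60/2231 in ≈ 0.027 in

Adjust CN=97 to AMC III: 23·97/(10 + 0.13·97) → 2231 ÷ (2261/100) = 223100/2261 ≈ 98.673
Retention S: 1000/CN − 10 with CN=98.673 → S = 300/2231 ≈ 0.134 in
Initial abstraction Ia = S/5 = (300/2231)/5 = 60/2231 ≈ 0.027 in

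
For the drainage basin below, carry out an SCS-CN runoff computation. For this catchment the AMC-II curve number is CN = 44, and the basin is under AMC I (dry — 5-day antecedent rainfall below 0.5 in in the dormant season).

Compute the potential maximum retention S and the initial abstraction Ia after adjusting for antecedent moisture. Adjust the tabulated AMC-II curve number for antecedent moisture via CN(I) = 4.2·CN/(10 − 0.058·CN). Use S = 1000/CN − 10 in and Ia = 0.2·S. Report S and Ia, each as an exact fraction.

S = 1000/33 in ≈ 30.303 in; Ia = 200/33 in ≈ 6.061 in

CN(I) from CN(II)=44: (4.2·44)/(10 − 0.058·44) = 3300/133 ≈ 24.812
Retention S: 1000/CN − 10 with CN=24.812 → S = 1000/33 ≈ 30.303 in
Ia = 0.2S: 0.2·30.303 = 6.061 in (exactly 200/33)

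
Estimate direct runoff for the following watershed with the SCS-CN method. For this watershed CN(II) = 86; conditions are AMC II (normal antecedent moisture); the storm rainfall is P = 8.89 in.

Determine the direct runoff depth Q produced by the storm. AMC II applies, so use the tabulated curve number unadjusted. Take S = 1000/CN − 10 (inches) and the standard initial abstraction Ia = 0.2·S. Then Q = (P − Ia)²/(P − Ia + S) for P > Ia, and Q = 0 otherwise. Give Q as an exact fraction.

Q = 193746847/26922300 in ≈ 7.197 in

AMC II — tabulated CN = 86 applies directly.
S = 1000/86 − 10 = 70/43 in ≈ 1.628 in
Ia = 0.2·(70/43) = 14/43 in ≈ 0.326 in
P − Ia = 8.890 − 0.326 = 36827/4300 ≈ 8.564 in (> 0, runoff occurs)
Q: (36827/4300)² ÷ (43827/4300) = 193746847/26922300 in (≈ 7.197 in)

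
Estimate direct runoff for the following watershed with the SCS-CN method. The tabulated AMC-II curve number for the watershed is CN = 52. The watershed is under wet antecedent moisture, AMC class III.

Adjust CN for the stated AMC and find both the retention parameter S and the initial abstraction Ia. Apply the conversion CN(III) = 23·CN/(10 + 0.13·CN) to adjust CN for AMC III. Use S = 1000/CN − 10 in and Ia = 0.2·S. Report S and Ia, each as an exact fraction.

S = 1200/299 in ≈ 4.013 in; Ia = 240/299 in ≈ 0.803 in

CN(III) from CN(II)=52: (23·52)/(10 + 0.13·52) = 29900/419 ≈ 71.360
Retention S: 1000/CN − 10 with CN=71.360 → S = 1200/299 ≈ 4.013 in
Ia = 0.2S: 0.2·4.013 = 0.803 in (exactly 240/299)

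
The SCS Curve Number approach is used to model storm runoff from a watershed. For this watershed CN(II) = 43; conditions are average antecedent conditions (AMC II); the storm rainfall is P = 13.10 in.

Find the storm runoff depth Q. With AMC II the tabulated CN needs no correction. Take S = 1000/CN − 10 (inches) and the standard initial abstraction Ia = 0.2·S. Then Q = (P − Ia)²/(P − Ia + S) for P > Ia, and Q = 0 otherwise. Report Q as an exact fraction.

CN(II) = 43; AMC II needs no correction.
S = 1000/43 − 10 = 570/43 in ≈ 13.256 in
Ia = 0.2·(570/43) = 114/43 in ≈ 2.651 in
P − Ia = 13.100 − 2.651 = 4493/430 ≈ 10.449 in (> 0, runoff occurs)
Q = (4493/430)²/((4493/430) + 570/43) = (20187049/184900)/(10193/430) = 20187049/4382990 in ≈ 4.606 in

Q = 20187049/4382990 in ≈ 4.606 in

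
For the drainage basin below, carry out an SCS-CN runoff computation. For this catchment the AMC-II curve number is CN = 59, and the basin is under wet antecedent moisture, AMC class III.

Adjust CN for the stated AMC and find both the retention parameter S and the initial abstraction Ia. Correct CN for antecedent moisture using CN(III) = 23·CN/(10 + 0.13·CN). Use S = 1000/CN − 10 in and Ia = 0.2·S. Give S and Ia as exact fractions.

S = 4100/1357 in ≈ 3.021 in; Ia = 820/1357 in ≈ 0.604 in

Adjust CN=59 to AMC III: 23·59/(10 + 0.13·59) → 1357 ÷ (1767/100) = 135700/1767 ≈ 76.797
S = 1000/(135700/1767) − 10 = 4100/1357 in ≈ 3.021 in
Ia = 0.2S: 0.2·3.021 = 0.604 in (exactly 820/1357)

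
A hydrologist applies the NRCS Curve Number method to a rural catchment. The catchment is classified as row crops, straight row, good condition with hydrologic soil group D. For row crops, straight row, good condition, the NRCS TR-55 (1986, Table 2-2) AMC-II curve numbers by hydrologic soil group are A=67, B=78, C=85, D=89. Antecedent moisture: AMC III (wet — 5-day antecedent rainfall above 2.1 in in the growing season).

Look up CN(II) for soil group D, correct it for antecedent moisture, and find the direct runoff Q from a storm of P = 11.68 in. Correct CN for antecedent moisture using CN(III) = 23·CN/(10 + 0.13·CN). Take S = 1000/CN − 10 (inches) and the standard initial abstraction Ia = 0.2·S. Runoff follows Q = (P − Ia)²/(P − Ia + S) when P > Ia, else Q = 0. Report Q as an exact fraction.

NRCS table: row crops, straight row, good condition, soil group D → CN(II) = 89
Adjust CN=89 to AMC III: 23·89/(10 + 0.13·89) → 2047 ÷ (2157/100) = 204700/2157 ≈ 94.900
Max retention: S = 1000/(204700/2157) − 10 = 1100/2047 in (≈ 0.537 in)
Ia = 0.2S: 0.2·0.537 = 0.107 in (exactly 220/2047)
Since P=11.680 > Ia=0.107: effective rainfall P−Ia = 592224/51175 in
Q: (592224/51175)² ÷ (619724/51175) = 87682316544/7928593925 in (≈ 11.059 in)

Q = 87682316544/7928593925 in ≈ 11.059 in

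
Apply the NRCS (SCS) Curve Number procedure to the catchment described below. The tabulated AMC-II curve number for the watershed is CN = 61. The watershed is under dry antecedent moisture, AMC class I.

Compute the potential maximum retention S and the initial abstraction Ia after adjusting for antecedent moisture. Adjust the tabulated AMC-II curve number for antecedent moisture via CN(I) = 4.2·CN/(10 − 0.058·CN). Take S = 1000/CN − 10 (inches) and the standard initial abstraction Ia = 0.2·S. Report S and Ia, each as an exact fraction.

S = 6500/427 in ≈ 15.222 in; Ia = 1300/427 in ≈ 3.044 in

CN(I) from CN(II)=61: (4.2·61)/(10 − 0.058·61) = 42700/1077 ≈ 39.647
Max retention: S = 1000/(42700/1077) − 10 = 6500/427 in (≈ 15.222 in)
Initial abstraction Ia = S/5 = (6500/427)/5 = 1300/427 ≈ 3.044 in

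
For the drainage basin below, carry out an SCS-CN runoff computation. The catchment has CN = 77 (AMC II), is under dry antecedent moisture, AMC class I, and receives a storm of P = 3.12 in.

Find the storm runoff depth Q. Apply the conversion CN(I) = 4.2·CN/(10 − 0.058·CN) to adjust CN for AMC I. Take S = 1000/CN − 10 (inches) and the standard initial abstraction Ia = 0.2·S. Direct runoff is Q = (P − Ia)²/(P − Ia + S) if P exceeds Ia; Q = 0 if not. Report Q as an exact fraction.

CN(I) from CN(II)=77: (4.2·77)/(10 − 0.058·77) = 161700/2767 ≈ 58.439
Retention S: 1000/CN − 10 with CN=58.439 → S = 11500/1617 ≈ 7.112 in
Ia = 0.2·(11500/1617) = 2300/1617 in ≈ 1.422 in
Excess rainfall: 3.120 − 1.422 = 1.698 in; P > Ia so Q > 0
Q = (68626/40425)²/((68626/40425) + 11500/1617) = (4709527876/1634180625)/(356126/40425) = 2354763938/7198196775 in ≈ 0.327 in

Q = 2354763938/7198196775 in ≈ 0.327 in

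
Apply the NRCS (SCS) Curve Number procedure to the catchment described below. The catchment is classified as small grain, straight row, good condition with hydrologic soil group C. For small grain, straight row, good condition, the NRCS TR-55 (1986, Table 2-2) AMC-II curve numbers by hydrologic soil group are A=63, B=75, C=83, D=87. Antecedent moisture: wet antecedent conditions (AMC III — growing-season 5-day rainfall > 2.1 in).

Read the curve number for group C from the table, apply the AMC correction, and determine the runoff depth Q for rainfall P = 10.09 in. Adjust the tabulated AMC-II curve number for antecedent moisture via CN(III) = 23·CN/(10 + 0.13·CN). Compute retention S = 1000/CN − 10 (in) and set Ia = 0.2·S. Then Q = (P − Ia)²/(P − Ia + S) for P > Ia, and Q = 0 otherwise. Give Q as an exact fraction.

Q = 3580348936761/393670352900 in ≈ 9.095 in

NRCS table: small grain, straight row, good condition, soil group C → CN(II) = 83
CN(III) from CN(II)=83: (23·83)/(10 + 0.13·83) = 190900/2079 ≈ 91.823
Max retention: S = 1000/(190900/2079) − 10 = 1700/1909 in (≈ 0.891 in)
Ia = 0.2·(1700/1909) = 340/1909 in ≈ 0.178 in
Since P=10.090 > Ia=0.178: effective rainfall P−Ia = 1892181/190900 in
Q: (1892181/190900)² ÷ (2062181/190900) = 3580348936761/393670352900 in (≈ 9.095 in)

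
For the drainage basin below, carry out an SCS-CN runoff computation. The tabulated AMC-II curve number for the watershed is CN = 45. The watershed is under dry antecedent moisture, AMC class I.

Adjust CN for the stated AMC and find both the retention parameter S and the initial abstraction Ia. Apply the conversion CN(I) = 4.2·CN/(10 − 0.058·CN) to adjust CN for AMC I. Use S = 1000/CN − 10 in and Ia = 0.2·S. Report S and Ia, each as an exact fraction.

Adjust CN=45 to AMC I: 4.2·45/(10 − 0.058·45) → 189 ÷ (739/100) = 18900/739 ≈ 25.575
S = 1000/(18900/739) − 10 = 5500/189 in ≈ 29.101 in
Ia = 0.2S: 0.2·29.101 = 5.820 in (exactly 1100/189)

S = 5500/189 in ≈ 29.101 in; Ia = 1100/189 in ≈ 5.820 in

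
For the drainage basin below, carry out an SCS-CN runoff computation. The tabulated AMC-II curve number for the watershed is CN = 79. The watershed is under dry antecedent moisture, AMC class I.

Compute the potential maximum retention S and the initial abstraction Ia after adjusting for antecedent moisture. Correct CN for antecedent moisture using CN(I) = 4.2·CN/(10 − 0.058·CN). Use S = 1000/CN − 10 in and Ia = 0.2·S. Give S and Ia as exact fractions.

S = 500/79 in ≈ 6.329 in; Ia = 100/79 in ≈ 1.266 in

CN(I) from CN(II)=79: (4.2·79)/(10 − 0.058·79) = 7900/129 ≈ 61.240
S = 1000/(7900/129) − 10 = 500/79 in ≈ 6.329 in
Ia = 0.2·(500/79) = 100/79 in ≈ 1.266 in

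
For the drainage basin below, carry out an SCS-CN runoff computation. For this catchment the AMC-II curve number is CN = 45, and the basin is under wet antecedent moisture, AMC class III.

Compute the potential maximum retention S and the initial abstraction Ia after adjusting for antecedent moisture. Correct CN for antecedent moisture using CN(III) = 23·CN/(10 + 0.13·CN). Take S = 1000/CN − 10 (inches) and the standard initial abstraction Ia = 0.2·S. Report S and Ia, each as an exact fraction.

S = 1100/207 in ≈ 5.314 in; Ia = 220/207 in ≈ 1.063 in

Adjust CN=45 to AMC III: 23·45/(10 + 0.13·45) → 1035 ÷ (317/20) = 20700/317 ≈ 65.300
Retention S: 1000/CN − 10 with CN=65.300 → S = 1100/207 ≈ 5.314 in
Initial abstraction Ia = S/5 = (1100/207)/5 = 220/207 ≈ 1.063 in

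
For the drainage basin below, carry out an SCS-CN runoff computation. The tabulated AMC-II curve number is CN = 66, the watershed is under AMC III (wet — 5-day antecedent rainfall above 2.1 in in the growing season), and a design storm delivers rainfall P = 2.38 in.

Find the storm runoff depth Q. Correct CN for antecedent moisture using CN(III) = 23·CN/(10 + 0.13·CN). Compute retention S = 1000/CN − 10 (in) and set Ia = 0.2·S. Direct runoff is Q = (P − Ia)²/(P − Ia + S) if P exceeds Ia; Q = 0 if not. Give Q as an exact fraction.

Adjust CN=66 to AMC III: 23·66/(10 + 0.13·66) → 1518 ÷ (929/50) = 75900/929 ≈ 81.701
S = 1000/(75900/929) − 10 = 1700/759 in ≈ 2.240 in
Ia = 0.2·(1700/759) = 340/759 in ≈ 0.448 in
Excess rainfall: 2.380 − 0.448 = 1.932 in; P > Ia so Q > 0
Runoff Q = (P−Ia)²/(P−Ia+S) = (1.932)²/(1.932+2.240) = 316233473/353428350 ≈ 0.895 in

Q = 316233473/353428350 in ≈ 0.895 in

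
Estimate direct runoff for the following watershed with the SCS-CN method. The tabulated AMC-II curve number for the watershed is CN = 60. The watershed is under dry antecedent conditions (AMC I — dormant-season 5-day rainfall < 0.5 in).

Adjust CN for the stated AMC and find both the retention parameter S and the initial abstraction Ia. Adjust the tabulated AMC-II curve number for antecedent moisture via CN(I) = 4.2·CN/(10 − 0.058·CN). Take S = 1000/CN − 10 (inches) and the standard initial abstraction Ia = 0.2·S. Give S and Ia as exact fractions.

CN(I) from CN(II)=60: (4.2·60)/(10 − 0.058·60) = 6300/163 ≈ 38.650
S = 1000/(6300/163) − 10 = 1000/63 in ≈ 15.873 in
Ia = 0.2·(1000/63) = 200/63 in ≈ 3.175 in

S = 1000/63 in ≈ 15.873 in; Ia = 200/63 in ≈ 3.175 in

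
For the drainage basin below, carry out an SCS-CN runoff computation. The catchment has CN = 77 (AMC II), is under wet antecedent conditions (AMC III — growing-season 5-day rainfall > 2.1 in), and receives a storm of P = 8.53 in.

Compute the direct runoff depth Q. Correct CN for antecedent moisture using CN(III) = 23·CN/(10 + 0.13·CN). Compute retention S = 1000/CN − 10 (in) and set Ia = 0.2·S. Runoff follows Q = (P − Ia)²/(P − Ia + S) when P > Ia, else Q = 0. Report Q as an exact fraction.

Q = 4055269761/567343700 in ≈ 7.148 in

Wet (AMC III): CN(III) = 23·77/(10 + 0.13·77) = 1771/(2001/100) = 7700/87 ≈ 88.506
Max retention: S = 1000/(7700/87) − 10 = 100/77 in (≈ 1.299 in)
Ia = 0.2·(100/77) = 20/77 in ≈ 0.260 in
P − Ia = 8.530 − 0.260 = 63681/7700 ≈ 8.270 in (> 0, runoff occurs)
Q: (63681/7700)² ÷ (73681/7700) = 4055269761/567343700 in (≈ 7.148 in)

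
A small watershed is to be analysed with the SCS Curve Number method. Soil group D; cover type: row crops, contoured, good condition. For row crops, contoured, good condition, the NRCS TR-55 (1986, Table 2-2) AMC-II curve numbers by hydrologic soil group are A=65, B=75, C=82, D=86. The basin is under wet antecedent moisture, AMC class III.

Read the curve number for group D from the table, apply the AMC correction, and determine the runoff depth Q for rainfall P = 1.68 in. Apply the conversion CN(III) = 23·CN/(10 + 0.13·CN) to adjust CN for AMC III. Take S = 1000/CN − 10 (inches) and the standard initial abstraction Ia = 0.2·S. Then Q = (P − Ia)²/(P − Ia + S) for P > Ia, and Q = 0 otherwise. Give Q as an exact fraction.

NRCS table: row crops, contoured, good condition, soil group D → CN(II) = 86
Adjust CN=86 to AMC III: 23·86/(10 + 0.13·86) → 1978 ÷ (1059/50) = 98900/1059 ≈ 93.390
Retention S: 1000/CN − 10 with CN=93.390 → S = 700/989 ≈ 0.708 in
Initial abstraction Ia = S/5 = (700/989)/5 = 140/989 ≈ 0.142 in
Excess rainfall: 1.680 − 0.142 = 1.538 in; P > Ia so Q > 0
Runoff Q = (P−Ia)²/(P−Ia+S) = (1.538)²/(1.538+0.708) = 103349246/98084075 ≈ 1.054 in

Q = 103349246/98084075 in ≈ 1.054 in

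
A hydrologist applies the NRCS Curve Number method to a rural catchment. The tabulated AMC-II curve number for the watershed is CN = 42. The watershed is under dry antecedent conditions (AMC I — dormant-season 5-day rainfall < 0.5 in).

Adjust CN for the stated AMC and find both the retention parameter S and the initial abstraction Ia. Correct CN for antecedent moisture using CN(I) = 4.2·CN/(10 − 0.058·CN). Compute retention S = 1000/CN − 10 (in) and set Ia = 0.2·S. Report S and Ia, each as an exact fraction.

S = 14500/441 in ≈ 32.880 in; Ia = 2900/441 in ≈ 6.576 in

Dry (AMC I): CN(I) = 4.2·42/(10 − 0.058·42) = (882/5)/(1891/250) = 44100/1891 ≈ 23.321
Max retention: S = 1000/(44100/1891) − 10 = 14500/441 in (≈ 32.880 in)
Ia = 0.2·(14500/441) = 2900/441 in ≈ 6.576 in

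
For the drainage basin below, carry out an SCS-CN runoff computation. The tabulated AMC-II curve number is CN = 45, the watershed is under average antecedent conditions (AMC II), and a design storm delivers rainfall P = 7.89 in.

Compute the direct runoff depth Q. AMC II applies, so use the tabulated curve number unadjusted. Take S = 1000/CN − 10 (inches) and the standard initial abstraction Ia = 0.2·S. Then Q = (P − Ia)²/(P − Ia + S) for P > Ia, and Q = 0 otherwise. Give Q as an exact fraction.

AMC II — tabulated CN = 45 applies directly.
Max retention: S = 1000/45 − 10 = 110/9 in (≈ 12.222 in)
Ia = 0.2·(110/9) = 22/9 in ≈ 2.444 in
Since P=7.890 > Ia=2.444: effective rainfall P−Ia = 4901/900 in
Q = (4901/900)²/((4901/900) + 110/9) = (24019801/810000)/(15901/900) = 24019801/14310900 in ≈ 1.678 in

Q = 24019801/14310900 in ≈ 1.678 in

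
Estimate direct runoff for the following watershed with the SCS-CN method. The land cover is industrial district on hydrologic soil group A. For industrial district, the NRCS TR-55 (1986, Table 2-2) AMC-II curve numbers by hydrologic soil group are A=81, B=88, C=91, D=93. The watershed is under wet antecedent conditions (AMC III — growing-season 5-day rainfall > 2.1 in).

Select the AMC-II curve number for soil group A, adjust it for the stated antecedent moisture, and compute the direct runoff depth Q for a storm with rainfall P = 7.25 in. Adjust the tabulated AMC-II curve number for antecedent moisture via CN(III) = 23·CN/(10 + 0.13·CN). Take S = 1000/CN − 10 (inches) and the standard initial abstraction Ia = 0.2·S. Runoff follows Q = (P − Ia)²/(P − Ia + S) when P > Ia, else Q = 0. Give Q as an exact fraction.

Q = 2756985049/447917364 in ≈ 6.155 in

NRCS table: industrial district, soil group A → CN(II) = 81
Adjust CN=81 to AMC III: 23·81/(10 + 0.13·81) → 1863 ÷ (2053/100) = 186300/2053 ≈ 90.745
Max retention: S = 1000/(186300/2053) − 10 = 1900/1863 in (≈ 1.020 in)
Ia = 0.2S: 0.2·1.020 = 0.204 in (exactly 380/1863)
P − Ia = 7.250 − 0.204 = 52507/7452 ≈ 7.046 in (> 0, runoff occurs)
Q = (52507/7452)²/((52507/7452) + 1900/1863) = (2756985049/55532304)/(60107/7452) = 2756985049/447917364 in ≈ 6.155 in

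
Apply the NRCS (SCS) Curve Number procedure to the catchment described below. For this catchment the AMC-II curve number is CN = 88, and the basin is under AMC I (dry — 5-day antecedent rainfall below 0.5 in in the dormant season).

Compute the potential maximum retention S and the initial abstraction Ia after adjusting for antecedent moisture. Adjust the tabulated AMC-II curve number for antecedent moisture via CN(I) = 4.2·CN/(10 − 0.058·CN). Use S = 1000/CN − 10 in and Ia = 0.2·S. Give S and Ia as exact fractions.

Dry (AMC I): CN(I) = 4.2·88/(10 − 0.058·88) = (1848/5)/(612/125) = 3850/51 ≈ 75.490
S = 1000/(3850/51) − 10 = 250/77 in ≈ 3.247 in
Ia = 0.2·(250/77) = 50/77 in ≈ 0.649 in

S = 250/77 in ≈ 3.247 in; Ia = 50/77 in ≈ 0.649 in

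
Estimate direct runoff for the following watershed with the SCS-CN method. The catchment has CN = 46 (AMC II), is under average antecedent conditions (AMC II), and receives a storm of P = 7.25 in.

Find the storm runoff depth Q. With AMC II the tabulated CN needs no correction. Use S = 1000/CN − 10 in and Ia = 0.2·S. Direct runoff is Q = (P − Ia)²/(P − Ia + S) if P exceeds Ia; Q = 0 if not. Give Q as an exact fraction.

CN(II) = 46; AMC II needs no correction.
Max retention: S = 1000/46 − 10 = 270/23 in (≈ 11.739 in)
Ia = 0.2·(270/23) = 54/23 in ≈ 2.348 in
Excess rainfall: 7.250 − 2.348 = 4.902 in; P > Ia so Q > 0
Runoff Q = (P−Ia)²/(P−Ia+S) = (4.902)²/(4.902+11.739) = 203401/140852 ≈ 1.444 in

Q = 203401/140852 in ≈ 1.444 in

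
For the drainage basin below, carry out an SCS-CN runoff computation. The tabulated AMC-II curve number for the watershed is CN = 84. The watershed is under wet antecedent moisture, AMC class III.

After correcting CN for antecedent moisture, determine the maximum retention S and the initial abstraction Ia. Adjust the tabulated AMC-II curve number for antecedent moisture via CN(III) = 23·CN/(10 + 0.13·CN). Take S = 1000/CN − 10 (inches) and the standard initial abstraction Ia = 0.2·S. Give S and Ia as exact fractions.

S = 400/483 in ≈ 0.828 in; Ia = 80/483 in ≈ 0.166 in

Wet (AMC III): CN(III) = 23·84/(10 + 0.13·84) = 1932/(523/25) = 48300/523 ≈ 92.352
S = 1000/(48300/523) − 10 = 400/483 in ≈ 0.828 in
Ia = 0.2·(400/483) = 80/483 in ≈ 0.166 in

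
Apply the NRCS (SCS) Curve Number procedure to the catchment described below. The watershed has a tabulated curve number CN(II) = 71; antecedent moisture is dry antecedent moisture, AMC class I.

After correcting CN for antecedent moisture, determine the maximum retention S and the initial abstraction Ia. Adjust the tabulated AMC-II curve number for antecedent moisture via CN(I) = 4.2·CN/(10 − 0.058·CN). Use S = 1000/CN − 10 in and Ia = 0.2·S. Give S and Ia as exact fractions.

Dry (AMC I): CN(I) = 4.2·71/(10 − 0.058·71) = (1491/5)/(2941/500) = 149100/2941 ≈ 50.697
Retention S: 1000/CN − 10 with CN=50.697 → S = 14500/1491 ≈ 9.725 in
Ia = 0.2·(14500/1491) = 2900/1491 in ≈ 1.945 in

S = 14500/1491 in ≈ 9.725 in; Ia = 2900/1491 in ≈ 1.945 in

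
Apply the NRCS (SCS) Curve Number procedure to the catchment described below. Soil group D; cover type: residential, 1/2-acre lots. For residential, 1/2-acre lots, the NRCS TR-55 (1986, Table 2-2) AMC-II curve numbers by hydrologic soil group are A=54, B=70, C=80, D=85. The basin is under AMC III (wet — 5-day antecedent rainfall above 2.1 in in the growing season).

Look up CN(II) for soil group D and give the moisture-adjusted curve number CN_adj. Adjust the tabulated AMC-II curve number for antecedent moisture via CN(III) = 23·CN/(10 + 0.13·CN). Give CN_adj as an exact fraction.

NRCS table: residential, 1/2-acre lots, soil group D → CN(II) = 85
Wet (AMC III): CN(III) = 23·85/(10 + 0.13·85) = 1955/(421/20) = 39100/421 ≈ 92.874

CN_adj = 39100/421 ≈ 92.874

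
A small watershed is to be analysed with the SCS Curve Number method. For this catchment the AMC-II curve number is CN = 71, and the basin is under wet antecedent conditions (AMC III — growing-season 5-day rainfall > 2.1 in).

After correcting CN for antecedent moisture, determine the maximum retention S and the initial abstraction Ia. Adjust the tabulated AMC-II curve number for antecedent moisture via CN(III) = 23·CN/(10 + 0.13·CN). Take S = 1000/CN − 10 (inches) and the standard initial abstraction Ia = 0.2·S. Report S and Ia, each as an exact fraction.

S = 2900/1633 in ≈ 1.776 in; Ia = 580/1633 in ≈ 0.355 in

Wet (AMC III): CN(III) = 23·71/(10 + 0.13·71) = 1633/(1923/100) = 163300/1923 ≈ 84.919
Max retention: S = 1000/(163300/1923) − 10 = 2900/1633 in (≈ 1.776 in)
Initial abstraction Ia = S/5 = (2900/1633)/5 = 580/1633 ≈ 0.355 in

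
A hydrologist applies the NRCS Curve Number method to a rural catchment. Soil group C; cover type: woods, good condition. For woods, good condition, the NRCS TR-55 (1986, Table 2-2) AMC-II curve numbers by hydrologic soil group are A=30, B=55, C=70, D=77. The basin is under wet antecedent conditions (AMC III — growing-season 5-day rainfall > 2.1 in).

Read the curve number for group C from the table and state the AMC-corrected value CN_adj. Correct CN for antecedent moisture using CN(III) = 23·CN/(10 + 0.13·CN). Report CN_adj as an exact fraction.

NRCS table: woods, good condition, soil group C → CN(II) = 70
Adjust CN=70 to AMC III: 23·70/(10 + 0.13·70) → 1610 ÷ (191/10) = 16100/191 ≈ 84.293

CN_adj = 16100/191 ≈ 84.293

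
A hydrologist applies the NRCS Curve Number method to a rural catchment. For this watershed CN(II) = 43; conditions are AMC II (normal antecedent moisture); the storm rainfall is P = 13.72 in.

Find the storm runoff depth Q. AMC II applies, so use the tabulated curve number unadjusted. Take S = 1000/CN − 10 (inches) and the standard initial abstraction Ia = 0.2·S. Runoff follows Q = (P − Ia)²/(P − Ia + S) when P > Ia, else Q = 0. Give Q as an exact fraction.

Q = 141586201/28110175 in ≈ 5.037 in

Average conditions: CN = 43 (no AMC adjustment).
Max retention: S = 1000/43 − 10 = 570/43 in (≈ 13.256 in)
Ia = 0.2S: 0.2·13.256 = 2.651 in (exactly 114/43)
P − Ia = 13.720 − 2.651 = 11899/1075 ≈ 11.069 in (> 0, runoff occurs)
Runoff Q = (P−Ia)²/(P−Ia+S) = (11.069)²/(11.069+13.256) = 141586201/28110175 ≈ 5.037 in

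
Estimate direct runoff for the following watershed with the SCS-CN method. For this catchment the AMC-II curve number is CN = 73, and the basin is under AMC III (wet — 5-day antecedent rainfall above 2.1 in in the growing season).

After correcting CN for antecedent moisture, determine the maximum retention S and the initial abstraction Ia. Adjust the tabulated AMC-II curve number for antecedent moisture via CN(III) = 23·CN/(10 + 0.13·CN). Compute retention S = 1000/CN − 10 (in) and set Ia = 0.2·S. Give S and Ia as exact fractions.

Adjust CN=73 to AMC III: 23·73/(10 + 0.13·73) → 1679 ÷ (1949/100) = 167900/1949 ≈ 86.147
Retention S: 1000/CN − 10 with CN=86.147 → S = 2700/1679 ≈ 1.608 in
Initial abstraction Ia = S/5 = (2700/1679)/5 = 540/1679 ≈ 0.322 in

S = 2700/1679 in ≈ 1.608 in; Ia = 540/1679 in ≈ 0.322 in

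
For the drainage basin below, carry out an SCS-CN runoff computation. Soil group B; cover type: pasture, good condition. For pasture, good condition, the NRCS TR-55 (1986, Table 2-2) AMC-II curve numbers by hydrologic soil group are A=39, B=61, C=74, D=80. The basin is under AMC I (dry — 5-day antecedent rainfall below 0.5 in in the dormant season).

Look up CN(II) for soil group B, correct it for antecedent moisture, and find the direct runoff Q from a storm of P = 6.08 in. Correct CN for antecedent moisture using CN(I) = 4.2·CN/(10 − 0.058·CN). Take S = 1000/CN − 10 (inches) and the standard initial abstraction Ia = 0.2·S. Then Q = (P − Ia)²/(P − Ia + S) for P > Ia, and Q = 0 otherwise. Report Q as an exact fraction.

NRCS table: pasture, good condition, soil group B → CN(II) = 61
CN(I) from CN(II)=61: (4.2·61)/(10 − 0.058·61) = 42700/1077 ≈ 39.647
Max retention: S = 1000/(42700/1077) − 10 = 6500/427 in (≈ 15.222 in)
Initial abstraction Ia = S/5 = (6500/427)/5 = 1300/427 ≈ 3.044 in
P − Ia = 6.080 − 3.044 = 32404/10675 ≈ 3.036 in (> 0, runoff occurs)
Q: (32404/10675)² ÷ (194904/10675) = 131252402/260075025 in (≈ 0.505 in)

Q = 131252402/260075025 in ≈ 0.505 in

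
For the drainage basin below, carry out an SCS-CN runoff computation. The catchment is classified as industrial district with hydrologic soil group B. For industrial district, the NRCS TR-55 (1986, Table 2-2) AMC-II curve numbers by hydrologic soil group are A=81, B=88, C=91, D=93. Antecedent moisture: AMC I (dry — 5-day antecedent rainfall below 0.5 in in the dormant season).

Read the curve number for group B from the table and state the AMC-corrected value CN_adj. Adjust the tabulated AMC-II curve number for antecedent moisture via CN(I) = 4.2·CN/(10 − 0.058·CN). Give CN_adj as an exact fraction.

NRCS table: industrial district, soil group B → CN(II) = 88
Dry (AMC I): CN(I) = 4.2·88/(10 − 0.058·88) = (1848/5)/(612/125) = 3850/51 ≈ 75.490

CN_adj = 3850/51 ≈ 75.490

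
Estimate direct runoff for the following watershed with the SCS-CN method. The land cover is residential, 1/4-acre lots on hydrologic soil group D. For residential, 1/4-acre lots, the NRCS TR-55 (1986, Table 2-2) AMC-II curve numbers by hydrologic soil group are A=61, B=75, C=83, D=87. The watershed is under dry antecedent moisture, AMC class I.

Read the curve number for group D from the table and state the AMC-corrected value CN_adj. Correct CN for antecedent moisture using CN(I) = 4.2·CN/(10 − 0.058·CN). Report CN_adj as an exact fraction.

CN_adj = 182700/2477 ≈ 73.759

NRCS table: residential, 1/4-acre lots, soil group D → CN(II) = 87
CN(I) from CN(II)=87: (4.2·87)/(10 − 0.058·87) = 182700/2477 ≈ 73.759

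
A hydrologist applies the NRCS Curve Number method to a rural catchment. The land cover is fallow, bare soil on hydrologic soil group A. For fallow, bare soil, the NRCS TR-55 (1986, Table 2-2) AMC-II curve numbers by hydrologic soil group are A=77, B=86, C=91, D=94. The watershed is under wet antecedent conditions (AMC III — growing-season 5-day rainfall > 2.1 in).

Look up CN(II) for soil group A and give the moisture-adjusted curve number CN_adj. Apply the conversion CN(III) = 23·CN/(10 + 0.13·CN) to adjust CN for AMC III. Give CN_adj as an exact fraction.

NRCS table: fallow, bare soil, soil group A → CN(II) = 77
CN(III) from CN(II)=77: (23·77)/(10 + 0.13·77) = 7700/87 ≈ 88.506

CN_adj = 7700/87 ≈ 88.506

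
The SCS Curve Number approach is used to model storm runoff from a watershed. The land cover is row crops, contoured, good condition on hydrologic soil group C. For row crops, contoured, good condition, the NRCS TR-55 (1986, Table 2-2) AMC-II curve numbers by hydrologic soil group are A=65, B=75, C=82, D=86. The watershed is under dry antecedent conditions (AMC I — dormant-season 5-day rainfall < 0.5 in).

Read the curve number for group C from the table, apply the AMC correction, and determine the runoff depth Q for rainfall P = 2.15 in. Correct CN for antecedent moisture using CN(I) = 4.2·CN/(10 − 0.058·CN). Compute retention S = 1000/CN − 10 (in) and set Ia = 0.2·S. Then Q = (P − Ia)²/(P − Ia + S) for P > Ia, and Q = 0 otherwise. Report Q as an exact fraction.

NRCS table: row crops, contoured, good condition, soil group C → CN(II) = 82
CN(I) from CN(II)=82: (4.2·82)/(10 − 0.058·82) = 28700/437 ≈ 65.675
Retention S: 1000/CN − 10 with CN=65.675 → S = 1500/287 ≈ 5.226 in
Initial abstraction Ia = S/5 = (1500/287)/5 = 300/287 ≈ 1.045 in
Excess rainfall: 2.150 − 1.045 = 1.105 in; P > Ia so Q > 0
Q: (6341/5740)² ÷ (36341/5740) = 40208281/208597340 in (≈ 0.193 in)

Q = 40208281/208597340 in ≈ 0.193 in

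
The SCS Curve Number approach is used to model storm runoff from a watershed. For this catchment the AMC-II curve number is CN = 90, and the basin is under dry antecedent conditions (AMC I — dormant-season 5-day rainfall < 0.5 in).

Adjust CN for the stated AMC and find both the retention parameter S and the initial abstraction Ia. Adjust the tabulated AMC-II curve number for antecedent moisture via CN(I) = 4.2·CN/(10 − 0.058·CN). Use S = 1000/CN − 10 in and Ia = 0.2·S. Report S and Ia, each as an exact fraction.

S = 500/189 in ≈ 2.646 in; Ia = 100/189 in ≈ 0.529 in

Adjust CN=90 to AMC I: 4.2·90/(10 − 0.058·90) → 378 ÷ (239/50) = 18900/239 ≈ 79.079
Max retention: S = 1000/(18900/239) − 10 = 500/189 in (≈ 2.646 in)
Ia = 0.2·(500/189) = 100/189 in ≈ 0.529 in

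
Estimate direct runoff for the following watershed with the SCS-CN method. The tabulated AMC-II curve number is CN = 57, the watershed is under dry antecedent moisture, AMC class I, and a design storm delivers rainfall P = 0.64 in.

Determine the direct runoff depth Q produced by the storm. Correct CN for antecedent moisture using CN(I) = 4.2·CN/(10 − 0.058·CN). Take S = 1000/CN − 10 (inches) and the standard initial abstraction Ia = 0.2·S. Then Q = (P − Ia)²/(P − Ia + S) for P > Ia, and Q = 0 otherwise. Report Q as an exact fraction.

Adjust CN=57 to AMC I: 4.2·57/(10 − 0.058·57) → (1197/5) ÷ (3347/500) = 119700/3347 ≈ 35.763
S = 1000/(119700/3347) − 10 = 21500/1197 in ≈ 17.962 in
Ia = 0.2S: 0.2·17.962 = 3.592 in (exactly 4300/1197)
P = 0.640 ≤ Ia = 3.592 in: entire storm abstracted, Q = 0.

Q = 0 in ≈ 0.000 in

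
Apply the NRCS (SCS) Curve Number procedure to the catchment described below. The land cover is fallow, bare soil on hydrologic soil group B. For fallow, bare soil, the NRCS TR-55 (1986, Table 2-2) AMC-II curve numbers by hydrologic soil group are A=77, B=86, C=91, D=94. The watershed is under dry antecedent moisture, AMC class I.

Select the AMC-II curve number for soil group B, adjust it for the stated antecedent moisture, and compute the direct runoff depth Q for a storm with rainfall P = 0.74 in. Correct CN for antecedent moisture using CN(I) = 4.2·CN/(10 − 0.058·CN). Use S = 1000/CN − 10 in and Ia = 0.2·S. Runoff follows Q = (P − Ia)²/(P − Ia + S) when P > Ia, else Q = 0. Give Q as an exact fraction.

Q = 0 in ≈ 0.000 in

NRCS table: fallow, bare soil, soil group B → CN(II) = 86
Dry (AMC I): CN(I) = 4.2·86/(10 − 0.058·86) = (1806/5)/(1253/250) = 12900/179 ≈ 72.067
S = 1000/(12900/179) − 10 = 500/129 in ≈ 3.876 in
Ia = 0.2·(500/129) = 100/129 in ≈ 0.775 in
P = 0.740 ≤ Ia = 0.775 in: entire storm abstracted, Q = 0.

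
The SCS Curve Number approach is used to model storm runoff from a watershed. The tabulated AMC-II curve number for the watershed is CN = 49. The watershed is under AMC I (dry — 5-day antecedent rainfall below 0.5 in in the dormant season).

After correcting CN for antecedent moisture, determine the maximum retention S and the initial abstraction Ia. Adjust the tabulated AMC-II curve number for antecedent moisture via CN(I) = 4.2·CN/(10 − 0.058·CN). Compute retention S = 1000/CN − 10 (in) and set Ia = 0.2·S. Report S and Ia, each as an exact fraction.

CN(I) from CN(II)=49: (4.2·49)/(10 − 0.058·49) = 34300/1193 ≈ 28.751
Retention S: 1000/CN − 10 with CN=28.751 → S = 8500/343 ≈ 24.781 in
Initial abstraction Ia = S/5 = (8500/343)/5 = 1700/343 ≈ 4.956 in

S = 8500/343 in ≈ 24.781 in; Ia = 1700/343 in ≈ 4.956 in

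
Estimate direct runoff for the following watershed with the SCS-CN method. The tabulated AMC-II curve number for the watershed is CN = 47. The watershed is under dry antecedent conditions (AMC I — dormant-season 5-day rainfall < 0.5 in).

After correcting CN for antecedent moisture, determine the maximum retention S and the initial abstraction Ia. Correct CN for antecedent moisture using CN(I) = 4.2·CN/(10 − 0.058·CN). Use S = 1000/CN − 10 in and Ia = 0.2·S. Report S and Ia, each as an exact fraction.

S = 26500/987 in ≈ 26.849 in; Ia = 5300/987 in ≈ 5.370 in

Dry (AMC I): CN(I) = 4.2·47/(10 − 0.058·47) = (987/5)/(3637/500) = 98700/3637 ≈ 27.138
Max retention: S = 1000/(98700/3637) − 10 = 26500/987 in (≈ 26.849 in)
Ia = 0.2·(26500/987) = 5300/987 in ≈ 5.370 in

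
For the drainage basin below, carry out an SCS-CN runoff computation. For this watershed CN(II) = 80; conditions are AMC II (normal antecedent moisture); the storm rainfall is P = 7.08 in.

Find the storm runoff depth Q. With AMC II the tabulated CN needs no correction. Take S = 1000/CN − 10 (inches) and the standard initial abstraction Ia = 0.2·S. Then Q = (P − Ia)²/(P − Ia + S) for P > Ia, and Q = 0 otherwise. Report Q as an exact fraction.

AMC II — tabulated CN = 80 applies directly.
S = 1000/80 − 10 = 5/2 in ≈ 2.500 in
Ia = 0.2S: 0.2·2.500 = 0.500 in (exactly 1/2)
Excess rainfall: 7.080 − 0.500 = 6.580 in; P > Ia so Q > 0
Q: (329/50)² ÷ (227/25) = 108241/22700 in (≈ 4.768 in)

Q = 108241/22700 in ≈ 4.768 in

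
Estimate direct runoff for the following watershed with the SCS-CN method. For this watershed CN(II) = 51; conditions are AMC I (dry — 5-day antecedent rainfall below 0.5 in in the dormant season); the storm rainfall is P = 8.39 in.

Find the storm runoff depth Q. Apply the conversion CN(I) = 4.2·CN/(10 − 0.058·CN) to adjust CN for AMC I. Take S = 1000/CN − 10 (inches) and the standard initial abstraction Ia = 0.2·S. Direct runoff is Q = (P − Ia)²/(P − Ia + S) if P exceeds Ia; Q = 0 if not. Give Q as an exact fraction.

Q = 3406706689/6248015100 in ≈ 0.545 in

CN(I) from CN(II)=51: (4.2·51)/(10 − 0.058·51) = 15300/503 ≈ 30.417
Retention S: 1000/CN − 10 with CN=30.417 → S = 3500/153 ≈ 22.876 in
Ia = 0.2S: 0.2·22.876 = 4.575 in (exactly 700/153)
Excess rainfall: 8.390 − 4.575 = 3.815 in; P > Ia so Q > 0
Q: (58367/15300)² ÷ (408367/15300) = 3406706689/6248015100 in (≈ 0.545 in)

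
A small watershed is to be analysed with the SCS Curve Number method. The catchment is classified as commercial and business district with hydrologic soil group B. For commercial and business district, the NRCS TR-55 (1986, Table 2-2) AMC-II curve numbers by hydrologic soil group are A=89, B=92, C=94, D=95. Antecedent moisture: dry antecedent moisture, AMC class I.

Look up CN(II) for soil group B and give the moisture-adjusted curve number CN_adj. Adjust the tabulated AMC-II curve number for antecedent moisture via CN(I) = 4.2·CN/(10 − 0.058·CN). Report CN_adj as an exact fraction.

NRCS table: commercial and business district, soil group B → CN(II) = 92
Dry (AMC I): CN(I) = 4.2·92/(10 − 0.058·92) = (1932/5)/(583/125) = 48300/583 ≈ 82.847

CN_adj = 48300/583 ≈ 82.847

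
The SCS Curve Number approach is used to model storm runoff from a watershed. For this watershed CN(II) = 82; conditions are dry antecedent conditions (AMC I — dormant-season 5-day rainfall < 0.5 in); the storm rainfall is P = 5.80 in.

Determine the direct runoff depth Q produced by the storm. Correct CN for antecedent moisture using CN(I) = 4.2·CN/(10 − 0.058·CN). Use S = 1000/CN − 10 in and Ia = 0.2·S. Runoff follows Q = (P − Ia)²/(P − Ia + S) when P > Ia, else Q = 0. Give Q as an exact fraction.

Dry (AMC I): CN(I) = 4.2·82/(10 − 0.058·82) = (1722/5)/(1311/250) = 28700/437 ≈ 65.675
S = 1000/(28700/437) − 10 = 1500/287 in ≈ 5.226 in
Ia = 0.2·(1500/287) = 300/287 in ≈ 1.045 in
P − Ia = 5.800 − 1.045 = 6823/1435 ≈ 4.755 in (> 0, runoff occurs)
Q: (6823/1435)² ÷ (14323/1435) = 46553329/20553505 in (≈ 2.265 in)

Q = 46553329/20553505 in ≈ 2.265 in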